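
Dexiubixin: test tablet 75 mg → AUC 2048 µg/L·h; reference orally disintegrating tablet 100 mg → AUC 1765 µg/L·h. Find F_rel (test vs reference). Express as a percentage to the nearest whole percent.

F_rel = (AUC_test/D_test) / (AUC_ref/D_ref)
      = (2048/75) / (1765/100)
      = 27.3067 / 17.65 = 1.5471 = 154.71%

F_rel = 155%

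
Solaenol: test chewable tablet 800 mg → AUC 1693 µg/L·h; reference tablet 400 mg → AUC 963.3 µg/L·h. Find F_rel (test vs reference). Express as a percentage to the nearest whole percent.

F_rel = 88%

F_rel = (AUC_test/D_test) / (AUC_ref/D_ref)
      = (1693/800) / (963.3/400)
      = 2.11625 / 2.40825 = 0.8788 = 87.88%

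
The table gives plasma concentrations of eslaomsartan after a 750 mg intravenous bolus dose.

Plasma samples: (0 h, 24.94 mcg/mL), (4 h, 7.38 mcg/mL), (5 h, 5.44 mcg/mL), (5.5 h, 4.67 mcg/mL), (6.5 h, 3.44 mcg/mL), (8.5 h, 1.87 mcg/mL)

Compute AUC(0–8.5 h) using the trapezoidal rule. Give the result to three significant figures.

AUC = 82.9 mcg/mL·h

Trapezoidal AUC_0→8.5:
  [0→4]: (24.94+7.38)/2 × 4 = 64.64
  [4→5]: (7.38+5.44)/2 × 1 = 6.41
  [5→5.5]: (5.44+4.67)/2 × 0.5 = 2.5275
  [5.5→6.5]: (4.67+3.44)/2 × 1 = 4.055
  [6.5→8.5]: (3.44+1.87)/2 × 2 = 5.31
  Sum = 82.9425 mcg/mL·h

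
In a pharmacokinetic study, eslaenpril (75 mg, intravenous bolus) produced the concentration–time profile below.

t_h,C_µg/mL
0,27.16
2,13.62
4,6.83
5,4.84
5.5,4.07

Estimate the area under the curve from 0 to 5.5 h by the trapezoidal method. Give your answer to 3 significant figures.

Trapezoidal AUC_0→5.5:
  [0→2]: (27.16+13.62)/2 × 2 = 40.78
  [2→4]: (13.62+6.83)/2 × 2 = 20.45
  [4→5]: (6.83+4.84)/2 × 1 = 5.835
  [5→5.5]: (4.84+4.07)/2 × 0.5 = 2.2275
  Sum = 69.2925 µg/mL·h

AUC = 69.3 µg/mL·h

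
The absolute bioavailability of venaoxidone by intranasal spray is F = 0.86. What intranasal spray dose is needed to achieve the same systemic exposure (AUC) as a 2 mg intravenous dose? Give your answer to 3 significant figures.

For equal systemic exposure: F × D_ev = D_iv
D_ev = D_iv / F = 2 / 0.86 = 2.32558 mg

D_intranasal = 2.33 mg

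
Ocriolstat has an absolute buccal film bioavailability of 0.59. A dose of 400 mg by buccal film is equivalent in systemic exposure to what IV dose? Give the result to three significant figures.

Systemic exposure from an extravascular dose = F × D_ev, so the equivalent IV dose is F × D_ev.
D_iv = F × D_ev = 0.59 × 400 = 236 mg

D_iv = 236 mg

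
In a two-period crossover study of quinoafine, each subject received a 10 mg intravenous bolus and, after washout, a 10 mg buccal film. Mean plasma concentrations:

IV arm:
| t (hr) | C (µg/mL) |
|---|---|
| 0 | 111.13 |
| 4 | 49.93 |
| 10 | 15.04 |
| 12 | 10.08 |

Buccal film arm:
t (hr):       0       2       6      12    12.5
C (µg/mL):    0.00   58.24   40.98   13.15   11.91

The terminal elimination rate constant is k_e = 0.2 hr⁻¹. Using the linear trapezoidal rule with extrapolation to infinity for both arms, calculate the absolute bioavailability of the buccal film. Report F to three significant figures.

F = 0.818

Trapezoidal AUC_0→12 (IV):
  [0→4]: (111.13+49.93)/2 × 4 = 322.12
  [4→10]: (49.93+15.04)/2 × 6 = 194.91
  [10→12]: (15.04+10.08)/2 × 2 = 25.12
  Sum = 542.15 µg/mL·hr
IV tail: 10.08/0.2 = 50.400; AUC_iv,0→∞ = 542.15 + 50.400 = 592.55 µg/mL·hr
Trapezoidal AUC_0→12.5 (buccal film):
  [0→2]: (0.00+58.24)/2 × 2 = 58.24
  [2→6]: (58.24+40.98)/2 × 4 = 198.44
  [6→12]: (40.98+13.15)/2 × 6 = 162.39
  [12→12.5]: (13.15+11.91)/2 × 0.5 = 6.265
  Sum = 425.335 µg/mL·hr
buccal film tail: 11.91/0.2 = 59.550; AUC_ev,0→∞ = 425.335 + 59.550 = 484.885 µg/mL·hr
F = (AUC_ev/D_ev)/(AUC_iv/D_iv) = (484.885/10)/(592.55/10) = 48.4885/59.255 = 0.8183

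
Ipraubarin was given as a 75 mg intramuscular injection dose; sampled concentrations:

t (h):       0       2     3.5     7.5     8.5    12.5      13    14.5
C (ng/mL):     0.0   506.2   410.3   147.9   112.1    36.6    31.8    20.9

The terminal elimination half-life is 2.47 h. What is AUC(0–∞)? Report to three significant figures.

AUC = 2870 ng/mL·h

Trapezoidal AUC_0→14.5:
  [0→2]: (0.0+506.2)/2 × 2 = 506.2
  [2→3.5]: (506.2+410.3)/2 × 1.5 = 687.375
  [3.5→7.5]: (410.3+147.9)/2 × 4 = 1116.4
  [7.5→8.5]: (147.9+112.1)/2 × 1 = 130.0
  [8.5→12.5]: (112.1+36.6)/2 × 4 = 297.4
  [12.5→13]: (36.6+31.8)/2 × 0.5 = 17.1
  [13→14.5]: (31.8+20.9)/2 × 1.5 = 39.525
  Sum = 2794.0 ng/mL·h
k_e = ln2 / t½ = 0.693147 / 2.47 = 0.2806 h^-1
Extrapolated tail: C_last / k_e = 20.9 / 0.2806 = 74.483
AUC_0→∞ = 2794.0 + 74.483 = 2868.483 ng/mL·h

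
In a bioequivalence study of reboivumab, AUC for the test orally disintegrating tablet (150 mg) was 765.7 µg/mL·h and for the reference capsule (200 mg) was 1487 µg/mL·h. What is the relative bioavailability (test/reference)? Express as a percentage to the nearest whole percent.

F_rel = 69%

F_rel = (AUC_test/D_test) / (AUC_ref/D_ref)
      = (765.7/150) / (1487/200)
      = 5.10467 / 7.435 = 0.6866 = 68.66%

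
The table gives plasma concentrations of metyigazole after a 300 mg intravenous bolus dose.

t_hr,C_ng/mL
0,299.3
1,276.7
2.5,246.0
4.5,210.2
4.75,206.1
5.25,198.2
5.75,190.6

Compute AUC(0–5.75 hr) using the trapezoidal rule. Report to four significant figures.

Trapezoidal AUC_0→5.75:
  [0→1]: (299.3+276.7)/2 × 1 = 288.0
  [1→2.5]: (276.7+246.0)/2 × 1.5 = 392.025
  [2.5→4.5]: (246.0+210.2)/2 × 2 = 456.2
  [4.5→4.75]: (210.2+206.1)/2 × 0.25 = 52.0375
  [4.75→5.25]: (206.1+198.2)/2 × 0.5 = 101.075
  [5.25→5.75]: (198.2+190.6)/2 × 0.5 = 97.2
  Sum = 1386.5375 ng/mL·hr

AUC = 1387 ng/mL·hr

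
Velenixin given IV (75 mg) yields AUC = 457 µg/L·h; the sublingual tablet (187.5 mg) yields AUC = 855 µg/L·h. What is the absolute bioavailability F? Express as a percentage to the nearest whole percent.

F = 75%

F = (AUC_ev / D_ev) / (AUC_iv / D_iv)
  = (855/187.5) / (457/75)
  = 4.56 / 6.09333 = 0.7484
  = 74.84%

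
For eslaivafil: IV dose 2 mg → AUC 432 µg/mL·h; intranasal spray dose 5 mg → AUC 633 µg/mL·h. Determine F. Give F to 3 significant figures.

F = (AUC_ev / D_ev) / (AUC_iv / D_iv)
  = (633/5) / (432/2)
  = 126.6 / 216 = 0.5861

F = 0.586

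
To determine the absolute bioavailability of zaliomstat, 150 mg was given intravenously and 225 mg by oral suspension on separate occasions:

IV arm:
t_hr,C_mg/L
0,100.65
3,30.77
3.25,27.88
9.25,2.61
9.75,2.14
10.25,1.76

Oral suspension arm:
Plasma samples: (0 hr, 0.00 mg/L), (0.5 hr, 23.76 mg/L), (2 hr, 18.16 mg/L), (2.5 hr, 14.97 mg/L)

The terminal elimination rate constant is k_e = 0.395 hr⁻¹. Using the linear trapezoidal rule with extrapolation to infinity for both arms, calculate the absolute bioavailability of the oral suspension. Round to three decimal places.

Trapezoidal AUC_0→10.25 (IV):
  [0→3]: (100.65+30.77)/2 × 3 = 197.13
  [3→3.25]: (30.77+27.88)/2 × 0.25 = 7.33125
  [3.25→9.25]: (27.88+2.61)/2 × 6 = 91.47
  [9.25→9.75]: (2.61+2.14)/2 × 0.5 = 1.1875
  [9.75→10.25]: (2.14+1.76)/2 × 0.5 = 0.975
  Sum = 298.09375 mg/L·hr
IV tail: 1.76/0.395 = 4.456; AUC_iv,0→∞ = 298.09375 + 4.456 = 302.54975 mg/L·hr
Trapezoidal AUC_0→2.5 (oral suspension):
  [0→0.5]: (0.00+23.76)/2 × 0.5 = 5.94
  [0.5→2]: (23.76+18.16)/2 × 1.5 = 31.44
  [2→2.5]: (18.16+14.97)/2 × 0.5 = 8.2825
  Sum = 45.6625 mg/L·hr
oral suspension tail: 14.97/0.395 = 37.899; AUC_ev,0→∞ = 45.6625 + 37.899 = 83.5615 mg/L·hr
F = (AUC_ev/D_ev)/(AUC_iv/D_iv) = (83.5615/225)/(302.54975/150) = 0.371384/2.017 = 0.1841

F = 0.184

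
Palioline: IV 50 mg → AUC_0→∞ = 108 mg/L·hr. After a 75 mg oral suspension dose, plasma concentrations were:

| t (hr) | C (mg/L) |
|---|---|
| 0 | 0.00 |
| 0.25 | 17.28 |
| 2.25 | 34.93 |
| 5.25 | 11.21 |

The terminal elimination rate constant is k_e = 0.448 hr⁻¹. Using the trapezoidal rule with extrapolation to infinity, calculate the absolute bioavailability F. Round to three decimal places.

Trapezoidal AUC_0→5.25 (oral suspension):
  [0→0.25]: (0.00+17.28)/2 × 0.25 = 2.16
  [0.25→2.25]: (17.28+34.93)/2 × 2 = 52.21
  [2.25→5.25]: (34.93+11.21)/2 × 3 = 69.21
  Sum = 123.58 mg/L·hr
Tail: C_last/k_e = 11.21/0.448 = 25.022
AUC_0→∞ (oral suspension) = 123.58 + 25.022 = 148.602 mg/L·hr
F = (AUC_ev/D_ev)/(AUC_iv/D_iv) = (148.602/75)/(108/50) = 1.98136/2.16 = 0.9173

F = 0.917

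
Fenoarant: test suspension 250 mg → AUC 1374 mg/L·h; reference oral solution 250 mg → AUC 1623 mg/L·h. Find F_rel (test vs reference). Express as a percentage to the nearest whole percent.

F_rel = 85%

F_rel = (AUC_test/D_test) / (AUC_ref/D_ref)
      = (1374/250) / (1623/250)
      = 5.496 / 6.492 = 0.8466 = 84.66%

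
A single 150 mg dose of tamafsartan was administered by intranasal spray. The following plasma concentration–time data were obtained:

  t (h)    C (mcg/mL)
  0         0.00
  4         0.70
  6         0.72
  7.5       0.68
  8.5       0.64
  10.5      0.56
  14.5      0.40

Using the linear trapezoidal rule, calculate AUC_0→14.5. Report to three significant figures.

AUC = 7.65 mcg/mL·h

Trapezoidal AUC_0→14.5:
  [0→4]: (0.00+0.70)/2 × 4 = 1.4
  [4→6]: (0.70+0.72)/2 × 2 = 1.42
  [6→7.5]: (0.72+0.68)/2 × 1.5 = 1.05
  [7.5→8.5]: (0.68+0.64)/2 × 1 = 0.66
  [8.5→10.5]: (0.64+0.56)/2 × 2 = 1.2
  [10.5→14.5]: (0.56+0.40)/2 × 4 = 1.92
  Sum = 7.65 mcg/mL·h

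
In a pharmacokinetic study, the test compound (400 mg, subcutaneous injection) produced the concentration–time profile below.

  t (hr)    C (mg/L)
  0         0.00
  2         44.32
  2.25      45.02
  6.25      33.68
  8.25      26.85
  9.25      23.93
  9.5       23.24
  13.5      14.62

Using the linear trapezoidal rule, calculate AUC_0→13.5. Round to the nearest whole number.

AUC = 380 mg/L·hr

Trapezoidal AUC_0→13.5:
  [0→2]: (0.00+44.32)/2 × 2 = 44.32
  [2→2.25]: (44.32+45.02)/2 × 0.25 = 11.1675
  [2.25→6.25]: (45.02+33.68)/2 × 4 = 157.4
  [6.25→8.25]: (33.68+26.85)/2 × 2 = 60.53
  [8.25→9.25]: (26.85+23.93)/2 × 1 = 25.39
  [9.25→9.5]: (23.93+23.24)/2 × 0.25 = 5.89625
  [9.5→13.5]: (23.24+14.62)/2 × 4 = 75.72
  Sum = 380.42375 mg/L·hr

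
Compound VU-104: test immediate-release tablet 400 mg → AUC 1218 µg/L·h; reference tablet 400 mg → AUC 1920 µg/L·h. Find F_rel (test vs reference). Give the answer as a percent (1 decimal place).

F_rel = 63.4%

F_rel = (AUC_test/D_test) / (AUC_ref/D_ref)
      = (1218/400) / (1920/400)
      = 3.045 / 4.8 = 0.6344 = 63.44%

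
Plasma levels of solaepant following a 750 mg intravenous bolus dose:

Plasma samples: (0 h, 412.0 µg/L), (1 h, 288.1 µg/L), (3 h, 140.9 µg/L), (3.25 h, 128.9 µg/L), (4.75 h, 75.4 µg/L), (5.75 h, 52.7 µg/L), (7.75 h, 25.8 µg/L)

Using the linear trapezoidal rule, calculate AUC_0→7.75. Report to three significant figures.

AUC = 1110 µg/L·h

Trapezoidal AUC_0→7.75:
  [0→1]: (412.0+288.1)/2 × 1 = 350.05
  [1→3]: (288.1+140.9)/2 × 2 = 429.0
  [3→3.25]: (140.9+128.9)/2 × 0.25 = 33.725
  [3.25→4.75]: (128.9+75.4)/2 × 1.5 = 153.225
  [4.75→5.75]: (75.4+52.7)/2 × 1 = 64.05
  [5.75→7.75]: (52.7+25.8)/2 × 2 = 78.5
  Sum = 1108.55 µg/L·h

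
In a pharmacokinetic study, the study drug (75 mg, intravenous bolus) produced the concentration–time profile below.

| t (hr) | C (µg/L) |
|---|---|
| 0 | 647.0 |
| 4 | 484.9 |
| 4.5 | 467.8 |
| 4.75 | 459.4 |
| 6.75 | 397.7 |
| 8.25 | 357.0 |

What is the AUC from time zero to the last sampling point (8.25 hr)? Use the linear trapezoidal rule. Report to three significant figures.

Trapezoidal AUC_0→8.25:
  [0→4]: (647.0+484.9)/2 × 4 = 2263.8
  [4→4.5]: (484.9+467.8)/2 × 0.5 = 238.175
  [4.5→4.75]: (467.8+459.4)/2 × 0.25 = 115.9
  [4.75→6.75]: (459.4+397.7)/2 × 2 = 857.1
  [6.75→8.25]: (397.7+357.0)/2 × 1.5 = 566.025
  Sum = 4041.0 µg/L·hr

AUC = 4040 µg/L·hr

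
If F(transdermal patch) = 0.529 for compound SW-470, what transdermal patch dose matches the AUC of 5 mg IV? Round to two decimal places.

D_transdermal = 9.45 mg

For equal systemic exposure: F × D_ev = D_iv
D_ev = D_iv / F = 5 / 0.529 = 9.4518 mg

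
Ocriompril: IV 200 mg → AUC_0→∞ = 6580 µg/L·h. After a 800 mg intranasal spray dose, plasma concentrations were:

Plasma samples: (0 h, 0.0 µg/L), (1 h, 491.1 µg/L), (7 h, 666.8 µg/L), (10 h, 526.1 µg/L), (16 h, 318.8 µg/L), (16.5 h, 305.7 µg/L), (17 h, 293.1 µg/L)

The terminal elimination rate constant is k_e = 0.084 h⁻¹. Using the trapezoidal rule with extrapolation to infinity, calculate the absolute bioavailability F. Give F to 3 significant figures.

F = 0.450

Trapezoidal AUC_0→17 (intranasal spray):
  [0→1]: (0.0+491.1)/2 × 1 = 245.55
  [1→7]: (491.1+666.8)/2 × 6 = 3473.7
  [7→10]: (666.8+526.1)/2 × 3 = 1789.35
  [10→16]: (526.1+318.8)/2 × 6 = 2534.7
  [16→16.5]: (318.8+305.7)/2 × 0.5 = 156.125
  [16.5→17]: (305.7+293.1)/2 × 0.5 = 149.7
  Sum = 8349.125 µg/L·h
Tail: C_last/k_e = 293.1/0.084 = 3489.286
AUC_0→∞ (intranasal spray) = 8349.125 + 3489.286 = 11838.411 µg/L·h
F = (AUC_ev/D_ev)/(AUC_iv/D_iv) = (11838.411/800)/(6580/200) = 14.798/32.9 = 0.4498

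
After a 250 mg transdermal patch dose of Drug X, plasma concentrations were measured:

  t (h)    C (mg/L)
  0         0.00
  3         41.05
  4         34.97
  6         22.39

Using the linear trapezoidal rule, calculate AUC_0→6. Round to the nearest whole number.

AUC = 157 mg/L·h

Trapezoidal AUC_0→6:
  [0→3]: (0.00+41.05)/2 × 3 = 61.575
  [3→4]: (41.05+34.97)/2 × 1 = 38.01
  [4→6]: (34.97+22.39)/2 × 2 = 57.36
  Sum = 156.945 mg/L·h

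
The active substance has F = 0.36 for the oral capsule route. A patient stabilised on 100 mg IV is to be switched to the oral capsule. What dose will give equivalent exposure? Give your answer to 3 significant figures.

D_oral = 278 mg

For equal systemic exposure: F × D_ev = D_iv
D_ev = D_iv / F = 100 / 0.36 = 277.778 mg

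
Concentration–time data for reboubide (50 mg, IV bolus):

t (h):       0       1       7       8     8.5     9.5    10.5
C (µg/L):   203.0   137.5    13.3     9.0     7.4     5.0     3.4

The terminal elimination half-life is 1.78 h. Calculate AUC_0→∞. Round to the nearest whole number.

Trapezoidal AUC_0→10.5:
  [0→1]: (203.0+137.5)/2 × 1 = 170.25
  [1→7]: (137.5+13.3)/2 × 6 = 452.4
  [7→8]: (13.3+9.0)/2 × 1 = 11.15
  [8→8.5]: (9.0+7.4)/2 × 0.5 = 4.1
  [8.5→9.5]: (7.4+5.0)/2 × 1 = 6.2
  [9.5→10.5]: (5.0+3.4)/2 × 1 = 4.2
  Sum = 648.3 µg/L·h
k_e = ln2 / t½ = 0.693147 / 1.78 = 0.3894 h^-1
Extrapolated tail: C_last / k_e = 3.4 / 0.3894 = 8.731
AUC_0→∞ = 648.3 + 8.731 = 657.031 µg/L·h

AUC = 657 µg/L·h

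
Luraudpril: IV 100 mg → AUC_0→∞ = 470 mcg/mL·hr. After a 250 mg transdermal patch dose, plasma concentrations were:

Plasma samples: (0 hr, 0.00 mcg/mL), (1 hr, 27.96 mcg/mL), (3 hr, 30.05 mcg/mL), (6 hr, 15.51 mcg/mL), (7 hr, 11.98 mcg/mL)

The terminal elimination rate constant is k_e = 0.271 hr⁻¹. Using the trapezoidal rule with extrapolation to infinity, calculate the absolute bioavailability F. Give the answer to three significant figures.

F = 0.169

Trapezoidal AUC_0→7 (transdermal patch):
  [0→1]: (0.00+27.96)/2 × 1 = 13.98
  [1→3]: (27.96+30.05)/2 × 2 = 58.01
  [3→6]: (30.05+15.51)/2 × 3 = 68.34
  [6→7]: (15.51+11.98)/2 × 1 = 13.745
  Sum = 154.075 mcg/mL·hr
Tail: C_last/k_e = 11.98/0.271 = 44.207
AUC_0→∞ (transdermal patch) = 154.075 + 44.207 = 198.282 mcg/mL·hr
F = (AUC_ev/D_ev)/(AUC_iv/D_iv) = (198.282/250)/(470/100) = 0.793128/4.7 = 0.1688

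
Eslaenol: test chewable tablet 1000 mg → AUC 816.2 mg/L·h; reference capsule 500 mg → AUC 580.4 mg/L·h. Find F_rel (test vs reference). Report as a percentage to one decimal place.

F_rel = (AUC_test/D_test) / (AUC_ref/D_ref)
      = (816.2/1000) / (580.4/500)
      = 0.8162 / 1.1608 = 0.7031 = 70.31%

F_rel = 70.3%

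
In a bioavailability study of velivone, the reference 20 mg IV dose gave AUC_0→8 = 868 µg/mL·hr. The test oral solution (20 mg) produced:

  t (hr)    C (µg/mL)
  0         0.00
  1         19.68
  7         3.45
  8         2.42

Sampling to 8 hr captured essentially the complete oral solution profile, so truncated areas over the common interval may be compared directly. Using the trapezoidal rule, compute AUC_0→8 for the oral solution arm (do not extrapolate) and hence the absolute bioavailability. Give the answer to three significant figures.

Trapezoidal AUC_0→8 (oral solution):
  [0→1]: (0.00+19.68)/2 × 1 = 9.84
  [1→7]: (19.68+3.45)/2 × 6 = 69.39
  [7→8]: (3.45+2.42)/2 × 1 = 2.935
  Sum = 82.165 µg/mL·hr
F = (AUC_ev/D_ev)/(AUC_iv/D_iv) = (82.165/20)/(868/20) = 4.10825/43.4 = 0.0947

F = 0.0947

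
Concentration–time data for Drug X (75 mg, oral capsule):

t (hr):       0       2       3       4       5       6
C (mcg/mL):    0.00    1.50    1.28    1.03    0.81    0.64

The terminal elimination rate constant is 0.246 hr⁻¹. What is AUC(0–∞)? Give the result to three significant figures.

AUC = 8.29 mcg/mL·hr

Trapezoidal AUC_0→6:
  [0→2]: (0.00+1.50)/2 × 2 = 1.5
  [2→3]: (1.50+1.28)/2 × 1 = 1.39
  [3→4]: (1.28+1.03)/2 × 1 = 1.155
  [4→5]: (1.03+0.81)/2 × 1 = 0.92
  [5→6]: (0.81+0.64)/2 × 1 = 0.725
  Sum = 5.69 mcg/mL·hr
Extrapolated tail: C_last / k_e = 0.64 / 0.246 = 2.602
AUC_0→∞ = 5.69 + 2.602 = 8.292 mcg/mL·hr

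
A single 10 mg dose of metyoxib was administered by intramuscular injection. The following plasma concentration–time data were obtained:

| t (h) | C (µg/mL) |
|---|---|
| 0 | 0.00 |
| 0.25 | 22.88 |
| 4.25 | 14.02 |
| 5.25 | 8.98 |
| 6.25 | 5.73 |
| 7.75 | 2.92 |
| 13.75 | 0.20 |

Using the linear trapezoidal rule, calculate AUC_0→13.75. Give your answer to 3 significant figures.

Trapezoidal AUC_0→13.75:
  [0→0.25]: (0.00+22.88)/2 × 0.25 = 2.86
  [0.25→4.25]: (22.88+14.02)/2 × 4 = 73.8
  [4.25→5.25]: (14.02+8.98)/2 × 1 = 11.5
  [5.25→6.25]: (8.98+5.73)/2 × 1 = 7.355
  [6.25→7.75]: (5.73+2.92)/2 × 1.5 = 6.4875
  [7.75→13.75]: (2.92+0.20)/2 × 6 = 9.36
  Sum = 111.3625 µg/mL·h

AUC = 111 µg/mL·h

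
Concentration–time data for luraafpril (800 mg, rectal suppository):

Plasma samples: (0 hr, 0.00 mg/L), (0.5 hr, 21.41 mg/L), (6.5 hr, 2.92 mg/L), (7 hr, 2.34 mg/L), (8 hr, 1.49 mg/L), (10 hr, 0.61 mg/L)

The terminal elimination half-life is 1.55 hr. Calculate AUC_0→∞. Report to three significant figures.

Trapezoidal AUC_0→10:
  [0→0.5]: (0.00+21.41)/2 × 0.5 = 5.3525
  [0.5→6.5]: (21.41+2.92)/2 × 6 = 72.99
  [6.5→7]: (2.92+2.34)/2 × 0.5 = 1.315
  [7→8]: (2.34+1.49)/2 × 1 = 1.915
  [8→10]: (1.49+0.61)/2 × 2 = 2.1
  Sum = 83.6725 mg/L·hr
k_e = ln2 / t½ = 0.693147 / 1.55 = 0.4472 hr^-1
Extrapolated tail: C_last / k_e = 0.61 / 0.4472 = 1.364
AUC_0→∞ = 83.6725 + 1.364 = 85.0365 mg/L·hr

AUC = 85.0 mg/L·hr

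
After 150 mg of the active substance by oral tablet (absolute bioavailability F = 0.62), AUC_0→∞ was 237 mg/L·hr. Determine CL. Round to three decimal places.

CL = 0.392 L/hr

CL = F × Dose / AUC_0→∞
   = 0.62 × 150 / 237 = 0.392405 L/hr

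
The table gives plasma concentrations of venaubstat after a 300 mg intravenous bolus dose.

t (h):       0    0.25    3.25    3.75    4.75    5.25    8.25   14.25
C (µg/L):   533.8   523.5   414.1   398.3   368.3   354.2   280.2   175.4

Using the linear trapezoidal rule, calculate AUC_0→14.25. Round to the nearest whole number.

Trapezoidal AUC_0→14.25:
  [0→0.25]: (533.8+523.5)/2 × 0.25 = 132.1625
  [0.25→3.25]: (523.5+414.1)/2 × 3 = 1406.4
  [3.25→3.75]: (414.1+398.3)/2 × 0.5 = 203.1
  [3.75→4.75]: (398.3+368.3)/2 × 1 = 383.3
  [4.75→5.25]: (368.3+354.2)/2 × 0.5 = 180.625
  [5.25→8.25]: (354.2+280.2)/2 × 3 = 951.6
  [8.25→14.25]: (280.2+175.4)/2 × 6 = 1366.8
  Sum = 4623.9875 µg/L·h

AUC = 4624 µg/L·h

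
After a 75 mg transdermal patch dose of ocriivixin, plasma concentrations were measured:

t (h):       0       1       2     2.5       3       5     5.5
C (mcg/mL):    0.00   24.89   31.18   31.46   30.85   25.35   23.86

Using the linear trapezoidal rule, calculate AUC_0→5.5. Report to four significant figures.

Trapezoidal AUC_0→5.5:
  [0→1]: (0.00+24.89)/2 × 1 = 12.445
  [1→2]: (24.89+31.18)/2 × 1 = 28.035
  [2→2.5]: (31.18+31.46)/2 × 0.5 = 15.66
  [2.5→3]: (31.46+30.85)/2 × 0.5 = 15.5775
  [3→5]: (30.85+25.35)/2 × 2 = 56.2
  [5→5.5]: (25.35+23.86)/2 × 0.5 = 12.3025
  Sum = 140.22 mcg/mL·h

AUC = 140.2 mcg/mL·h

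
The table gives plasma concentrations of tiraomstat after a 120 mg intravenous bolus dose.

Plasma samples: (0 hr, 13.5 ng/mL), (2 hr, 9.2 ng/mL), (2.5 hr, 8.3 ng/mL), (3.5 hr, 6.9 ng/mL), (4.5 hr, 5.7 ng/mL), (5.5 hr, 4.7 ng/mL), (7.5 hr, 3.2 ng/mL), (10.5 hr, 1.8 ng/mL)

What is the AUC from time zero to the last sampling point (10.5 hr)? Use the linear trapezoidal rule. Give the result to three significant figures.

Trapezoidal AUC_0→10.5:
  [0→2]: (13.5+9.2)/2 × 2 = 22.7
  [2→2.5]: (9.2+8.3)/2 × 0.5 = 4.375
  [2.5→3.5]: (8.3+6.9)/2 × 1 = 7.6
  [3.5→4.5]: (6.9+5.7)/2 × 1 = 6.3
  [4.5→5.5]: (5.7+4.7)/2 × 1 = 5.2
  [5.5→7.5]: (4.7+3.2)/2 × 2 = 7.9
  [7.5→10.5]: (3.2+1.8)/2 × 3 = 7.5
  Sum = 61.575 ng/mL·hr

AUC = 61.6 ng/mL·hr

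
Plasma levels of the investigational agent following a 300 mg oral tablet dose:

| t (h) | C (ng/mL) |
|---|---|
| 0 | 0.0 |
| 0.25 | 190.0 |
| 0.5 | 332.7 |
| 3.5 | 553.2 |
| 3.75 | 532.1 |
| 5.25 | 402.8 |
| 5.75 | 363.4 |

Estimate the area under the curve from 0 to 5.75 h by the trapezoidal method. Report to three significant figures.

AUC = 2450 ng/mL·h

Trapezoidal AUC_0→5.75:
  [0→0.25]: (0.0+190.0)/2 × 0.25 = 23.75
  [0.25→0.5]: (190.0+332.7)/2 × 0.25 = 65.3375
  [0.5→3.5]: (332.7+553.2)/2 × 3 = 1328.85
  [3.5→3.75]: (553.2+532.1)/2 × 0.25 = 135.6625
  [3.75→5.25]: (532.1+402.8)/2 × 1.5 = 701.175
  [5.25→5.75]: (402.8+363.4)/2 × 0.5 = 191.55
  Sum = 2446.325 ng/mL·h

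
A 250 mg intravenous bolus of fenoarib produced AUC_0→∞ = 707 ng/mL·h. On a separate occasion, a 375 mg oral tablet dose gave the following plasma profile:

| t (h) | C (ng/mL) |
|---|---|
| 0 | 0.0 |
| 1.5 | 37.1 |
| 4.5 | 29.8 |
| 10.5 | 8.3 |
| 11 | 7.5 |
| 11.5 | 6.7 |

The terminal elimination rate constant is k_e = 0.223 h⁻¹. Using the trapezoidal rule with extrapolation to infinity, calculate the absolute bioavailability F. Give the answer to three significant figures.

Trapezoidal AUC_0→11.5 (oral tablet):
  [0→1.5]: (0.0+37.1)/2 × 1.5 = 27.825
  [1.5→4.5]: (37.1+29.8)/2 × 3 = 100.35
  [4.5→10.5]: (29.8+8.3)/2 × 6 = 114.3
  [10.5→11]: (8.3+7.5)/2 × 0.5 = 3.95
  [11→11.5]: (7.5+6.7)/2 × 0.5 = 3.55
  Sum = 249.975 ng/mL·h
Tail: C_last/k_e = 6.7/0.223 = 30.045
AUC_0→∞ (oral tablet) = 249.975 + 30.045 = 280.02 ng/mL·h
F = (AUC_ev/D_ev)/(AUC_iv/D_iv) = (280.02/375)/(707/250) = 0.74672/2.828 = 0.2640

F = 0.264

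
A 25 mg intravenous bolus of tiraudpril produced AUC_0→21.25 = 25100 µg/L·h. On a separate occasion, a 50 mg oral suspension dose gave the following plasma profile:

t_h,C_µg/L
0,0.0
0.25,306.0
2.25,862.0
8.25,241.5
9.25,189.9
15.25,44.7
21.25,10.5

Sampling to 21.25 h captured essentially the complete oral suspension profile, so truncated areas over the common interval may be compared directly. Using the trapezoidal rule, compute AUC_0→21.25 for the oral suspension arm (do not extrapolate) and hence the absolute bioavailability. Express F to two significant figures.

F = 0.11

Trapezoidal AUC_0→21.25 (oral suspension):
  [0→0.25]: (0.0+306.0)/2 × 0.25 = 38.25
  [0.25→2.25]: (306.0+862.0)/2 × 2 = 1168.0
  [2.25→8.25]: (862.0+241.5)/2 × 6 = 3310.5
  [8.25→9.25]: (241.5+189.9)/2 × 1 = 215.7
  [9.25→15.25]: (189.9+44.7)/2 × 6 = 703.8
  [15.25→21.25]: (44.7+10.5)/2 × 6 = 165.6
  Sum = 5601.85 µg/L·h
F = (AUC_ev/D_ev)/(AUC_iv/D_iv) = (5601.85/50)/(25100/25) = 112.037/1004 = 0.1116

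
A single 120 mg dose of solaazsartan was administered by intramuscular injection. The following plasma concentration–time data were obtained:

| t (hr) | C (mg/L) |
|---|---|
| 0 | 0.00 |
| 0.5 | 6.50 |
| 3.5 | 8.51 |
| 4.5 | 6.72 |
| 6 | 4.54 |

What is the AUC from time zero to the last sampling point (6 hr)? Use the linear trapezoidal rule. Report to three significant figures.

Trapezoidal AUC_0→6:
  [0→0.5]: (0.00+6.50)/2 × 0.5 = 1.625
  [0.5→3.5]: (6.50+8.51)/2 × 3 = 22.515
  [3.5→4.5]: (8.51+6.72)/2 × 1 = 7.615
  [4.5→6]: (6.72+4.54)/2 × 1.5 = 8.445
  Sum = 40.2 mg/L·hr

AUC = 40.2 mg/L·hr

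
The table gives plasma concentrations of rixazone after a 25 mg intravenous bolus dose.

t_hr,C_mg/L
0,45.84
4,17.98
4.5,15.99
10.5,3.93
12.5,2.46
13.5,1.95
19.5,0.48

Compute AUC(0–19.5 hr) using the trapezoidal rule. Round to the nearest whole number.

Trapezoidal AUC_0→19.5:
  [0→4]: (45.84+17.98)/2 × 4 = 127.64
  [4→4.5]: (17.98+15.99)/2 × 0.5 = 8.4925
  [4.5→10.5]: (15.99+3.93)/2 × 6 = 59.76
  [10.5→12.5]: (3.93+2.46)/2 × 2 = 6.39
  [12.5→13.5]: (2.46+1.95)/2 × 1 = 2.205
  [13.5→19.5]: (1.95+0.48)/2 × 6 = 7.29
  Sum = 211.7775 mg/L·hr

AUC = 212 mg/L·hr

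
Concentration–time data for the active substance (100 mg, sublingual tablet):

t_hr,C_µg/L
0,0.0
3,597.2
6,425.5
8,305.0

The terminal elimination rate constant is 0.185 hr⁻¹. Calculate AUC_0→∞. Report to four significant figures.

AUC = 4809 µg/L·hr

Trapezoidal AUC_0→8:
  [0→3]: (0.0+597.2)/2 × 3 = 895.8
  [3→6]: (597.2+425.5)/2 × 3 = 1534.05
  [6→8]: (425.5+305.0)/2 × 2 = 730.5
  Sum = 3160.35 µg/L·hr
Extrapolated tail: C_last / k_e = 305.0 / 0.185 = 1648.649
AUC_0→∞ = 3160.35 + 1648.649 = 4808.999 µg/L·hr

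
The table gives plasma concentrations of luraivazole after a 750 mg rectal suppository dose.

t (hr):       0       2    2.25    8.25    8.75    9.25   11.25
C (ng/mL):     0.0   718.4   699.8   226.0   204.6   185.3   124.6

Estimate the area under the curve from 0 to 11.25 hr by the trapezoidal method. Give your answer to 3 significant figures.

AUC = 4190 ng/mL·hr

Trapezoidal AUC_0→11.25:
  [0→2]: (0.0+718.4)/2 × 2 = 718.4
  [2→2.25]: (718.4+699.8)/2 × 0.25 = 177.275
  [2.25→8.25]: (699.8+226.0)/2 × 6 = 2777.4
  [8.25→8.75]: (226.0+204.6)/2 × 0.5 = 107.65
  [8.75→9.25]: (204.6+185.3)/2 × 0.5 = 97.475
  [9.25→11.25]: (185.3+124.6)/2 × 2 = 309.9
  Sum = 4188.1 ng/mL·hr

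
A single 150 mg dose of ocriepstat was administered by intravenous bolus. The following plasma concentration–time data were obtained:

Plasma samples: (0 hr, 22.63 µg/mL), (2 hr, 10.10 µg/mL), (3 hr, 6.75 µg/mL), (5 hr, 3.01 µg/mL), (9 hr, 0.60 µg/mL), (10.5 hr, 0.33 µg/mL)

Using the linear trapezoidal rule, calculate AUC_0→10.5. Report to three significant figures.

AUC = 58.8 µg/mL·hr

Trapezoidal AUC_0→10.5:
  [0→2]: (22.63+10.10)/2 × 2 = 32.73
  [2→3]: (10.10+6.75)/2 × 1 = 8.425
  [3→5]: (6.75+3.01)/2 × 2 = 9.76
  [5→9]: (3.01+0.60)/2 × 4 = 7.22
  [9→10.5]: (0.60+0.33)/2 × 1.5 = 0.6975
  Sum = 58.8325 µg/mL·hr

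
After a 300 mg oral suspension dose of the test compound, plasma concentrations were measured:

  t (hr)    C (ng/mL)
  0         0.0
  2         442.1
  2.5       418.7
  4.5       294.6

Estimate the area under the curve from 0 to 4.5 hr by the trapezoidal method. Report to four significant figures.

AUC = 1371 ng/mL·hr

Trapezoidal AUC_0→4.5:
  [0→2]: (0.0+442.1)/2 × 2 = 442.1
  [2→2.5]: (442.1+418.7)/2 × 0.5 = 215.2
  [2.5→4.5]: (418.7+294.6)/2 × 2 = 713.3
  Sum = 1370.6 ng/mL·hr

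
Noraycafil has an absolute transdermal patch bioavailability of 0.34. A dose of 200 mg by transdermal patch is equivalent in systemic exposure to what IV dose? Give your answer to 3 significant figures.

Systemic exposure from an extravascular dose = F × D_ev, so the equivalent IV dose is F × D_ev.
D_iv = F × D_ev = 0.34 × 200 = 68 mg

D_iv = 68.0 mg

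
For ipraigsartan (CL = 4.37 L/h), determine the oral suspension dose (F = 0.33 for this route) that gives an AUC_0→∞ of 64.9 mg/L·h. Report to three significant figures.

Dose = CL × AUC_0→∞ / F
     = 4.37 × 64.9 / 0.33 = 859.433 mg

Dose = 859 mg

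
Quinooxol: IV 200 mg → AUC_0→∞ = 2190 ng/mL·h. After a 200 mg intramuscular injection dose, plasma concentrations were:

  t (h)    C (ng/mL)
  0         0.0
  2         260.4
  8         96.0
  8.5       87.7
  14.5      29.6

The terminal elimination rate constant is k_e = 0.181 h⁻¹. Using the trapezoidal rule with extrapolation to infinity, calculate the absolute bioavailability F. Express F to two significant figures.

F = 0.86

Trapezoidal AUC_0→14.5 (intramuscular injection):
  [0→2]: (0.0+260.4)/2 × 2 = 260.4
  [2→8]: (260.4+96.0)/2 × 6 = 1069.2
  [8→8.5]: (96.0+87.7)/2 × 0.5 = 45.925
  [8.5→14.5]: (87.7+29.6)/2 × 6 = 351.9
  Sum = 1727.425 ng/mL·h
Tail: C_last/k_e = 29.6/0.181 = 163.536
AUC_0→∞ (intramuscular injection) = 1727.425 + 163.536 = 1890.961 ng/mL·h
F = (AUC_ev/D_ev)/(AUC_iv/D_iv) = (1890.961/200)/(2190/200) = 9.454805/10.95 = 0.8635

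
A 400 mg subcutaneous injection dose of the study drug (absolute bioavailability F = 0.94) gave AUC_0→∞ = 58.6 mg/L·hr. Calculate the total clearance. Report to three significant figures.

CL = 6.42 L/hr

CL = F × Dose / AUC_0→∞
   = 0.94 × 400 / 58.6 = 6.41638 L/hr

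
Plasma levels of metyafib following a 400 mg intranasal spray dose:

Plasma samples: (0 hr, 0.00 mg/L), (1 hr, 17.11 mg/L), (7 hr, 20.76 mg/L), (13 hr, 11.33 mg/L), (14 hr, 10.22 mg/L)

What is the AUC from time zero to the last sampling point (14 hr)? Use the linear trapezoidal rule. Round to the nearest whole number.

Trapezoidal AUC_0→14:
  [0→1]: (0.00+17.11)/2 × 1 = 8.555
  [1→7]: (17.11+20.76)/2 × 6 = 113.61
  [7→13]: (20.76+11.33)/2 × 6 = 96.27
  [13→14]: (11.33+10.22)/2 × 1 = 10.775
  Sum = 229.21 mg/L·hr

AUC = 229 mg/L·hr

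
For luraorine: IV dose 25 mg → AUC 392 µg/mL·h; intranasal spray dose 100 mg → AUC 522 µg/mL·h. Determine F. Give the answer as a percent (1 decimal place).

F = 33.3%

F = (AUC_ev / D_ev) / (AUC_iv / D_iv)
  = (522/100) / (392/25)
  = 5.22 / 15.68 = 0.3329
  = 33.29%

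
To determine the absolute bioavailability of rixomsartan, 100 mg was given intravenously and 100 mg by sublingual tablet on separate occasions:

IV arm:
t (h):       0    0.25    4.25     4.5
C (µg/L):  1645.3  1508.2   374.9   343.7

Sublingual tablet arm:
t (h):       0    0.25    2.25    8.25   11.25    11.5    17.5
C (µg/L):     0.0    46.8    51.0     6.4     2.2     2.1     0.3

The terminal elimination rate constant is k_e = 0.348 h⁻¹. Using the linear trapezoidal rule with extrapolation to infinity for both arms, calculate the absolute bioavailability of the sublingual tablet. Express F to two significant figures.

F = 0.057

Trapezoidal AUC_0→4.5 (IV):
  [0→0.25]: (1645.3+1508.2)/2 × 0.25 = 394.1875
  [0.25→4.25]: (1508.2+374.9)/2 × 4 = 3766.2
  [4.25→4.5]: (374.9+343.7)/2 × 0.25 = 89.825
  Sum = 4250.2125 µg/L·h
IV tail: 343.7/0.348 = 987.644; AUC_iv,0→∞ = 4250.2125 + 987.644 = 5237.8565 µg/L·h
Trapezoidal AUC_0→17.5 (sublingual tablet):
  [0→0.25]: (0.0+46.8)/2 × 0.25 = 5.85
  [0.25→2.25]: (46.8+51.0)/2 × 2 = 97.8
  [2.25→8.25]: (51.0+6.4)/2 × 6 = 172.2
  [8.25→11.25]: (6.4+2.2)/2 × 3 = 12.9
  [11.25→11.5]: (2.2+2.1)/2 × 0.25 = 0.5375
  [11.5→17.5]: (2.1+0.3)/2 × 6 = 7.2
  Sum = 296.4875 µg/L·h
sublingual tablet tail: 0.3/0.348 = 0.862; AUC_ev,0→∞ = 296.4875 + 0.862 = 297.3495 µg/L·h
F = (AUC_ev/D_ev)/(AUC_iv/D_iv) = (297.3495/100)/(5237.8565/100) = 2.973495/52.378565 = 0.0568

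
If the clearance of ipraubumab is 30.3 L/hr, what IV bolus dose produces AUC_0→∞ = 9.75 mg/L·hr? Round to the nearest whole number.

Dose = 295 mg

Dose_iv = CL × AUC_0→∞
     = 30.3 × 9.75 = 295.425 mg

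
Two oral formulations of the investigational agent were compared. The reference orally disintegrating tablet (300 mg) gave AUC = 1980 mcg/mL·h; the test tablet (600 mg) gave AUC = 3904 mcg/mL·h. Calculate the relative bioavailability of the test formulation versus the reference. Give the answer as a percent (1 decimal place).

F_rel = 98.6%

F_rel = (AUC_test/D_test) / (AUC_ref/D_ref)
      = (3904/600) / (1980/300)
      = 6.50667 / 6.6 = 0.9859 = 98.59%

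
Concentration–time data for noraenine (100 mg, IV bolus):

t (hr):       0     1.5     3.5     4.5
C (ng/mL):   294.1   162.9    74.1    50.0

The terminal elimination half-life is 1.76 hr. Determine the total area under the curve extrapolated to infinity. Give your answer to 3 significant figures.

Trapezoidal AUC_0→4.5:
  [0→1.5]: (294.1+162.9)/2 × 1.5 = 342.75
  [1.5→3.5]: (162.9+74.1)/2 × 2 = 237.0
  [3.5→4.5]: (74.1+50.0)/2 × 1 = 62.05
  Sum = 641.8 ng/mL·hr
k_e = ln2 / t½ = 0.693147 / 1.76 = 0.3938 hr^-1
Extrapolated tail: C_last / k_e = 50.0 / 0.3938 = 126.968
AUC_0→∞ = 641.8 + 126.968 = 768.768 ng/mL·hr

AUC = 769 ng/mL·hr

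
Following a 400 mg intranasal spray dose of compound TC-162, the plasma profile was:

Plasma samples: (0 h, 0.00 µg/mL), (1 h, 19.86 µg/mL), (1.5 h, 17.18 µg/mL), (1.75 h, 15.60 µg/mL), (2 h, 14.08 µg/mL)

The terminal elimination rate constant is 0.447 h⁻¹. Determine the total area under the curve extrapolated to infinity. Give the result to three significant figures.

Trapezoidal AUC_0→2:
  [0→1]: (0.00+19.86)/2 × 1 = 9.93
  [1→1.5]: (19.86+17.18)/2 × 0.5 = 9.26
  [1.5→1.75]: (17.18+15.60)/2 × 0.25 = 4.0975
  [1.75→2]: (15.60+14.08)/2 × 0.25 = 3.71
  Sum = 26.9975 µg/mL·h
Extrapolated tail: C_last / k_e = 14.08 / 0.447 = 31.499
AUC_0→∞ = 26.9975 + 31.499 = 58.4965 µg/mL·h

AUC = 58.5 µg/mL·h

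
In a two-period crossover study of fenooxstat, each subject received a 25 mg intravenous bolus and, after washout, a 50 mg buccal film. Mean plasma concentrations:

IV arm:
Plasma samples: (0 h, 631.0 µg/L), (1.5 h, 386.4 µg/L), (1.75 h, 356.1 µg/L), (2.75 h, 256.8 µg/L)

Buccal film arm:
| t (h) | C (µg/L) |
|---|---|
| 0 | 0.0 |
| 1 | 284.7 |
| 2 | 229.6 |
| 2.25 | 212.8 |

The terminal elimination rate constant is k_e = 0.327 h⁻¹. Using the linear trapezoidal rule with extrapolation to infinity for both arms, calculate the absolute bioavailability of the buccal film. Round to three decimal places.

Trapezoidal AUC_0→2.75 (IV):
  [0→1.5]: (631.0+386.4)/2 × 1.5 = 763.05
  [1.5→1.75]: (386.4+356.1)/2 × 0.25 = 92.8125
  [1.75→2.75]: (356.1+256.8)/2 × 1 = 306.45
  Sum = 1162.3125 µg/L·h
IV tail: 256.8/0.327 = 785.321; AUC_iv,0→∞ = 1162.3125 + 785.321 = 1947.6335 µg/L·h
Trapezoidal AUC_0→2.25 (buccal film):
  [0→1]: (0.0+284.7)/2 × 1 = 142.35
  [1→2]: (284.7+229.6)/2 × 1 = 257.15
  [2→2.25]: (229.6+212.8)/2 × 0.25 = 55.3
  Sum = 454.8 µg/L·h
buccal film tail: 212.8/0.327 = 650.765; AUC_ev,0→∞ = 454.8 + 650.765 = 1105.565 µg/L·h
F = (AUC_ev/D_ev)/(AUC_iv/D_iv) = (1105.565/50)/(1947.6335/25) = 22.1113/77.90534 = 0.2838

F = 0.284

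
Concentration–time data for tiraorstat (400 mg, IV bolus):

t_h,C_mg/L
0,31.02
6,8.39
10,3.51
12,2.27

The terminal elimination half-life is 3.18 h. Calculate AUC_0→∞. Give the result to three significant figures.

Trapezoidal AUC_0→12:
  [0→6]: (31.02+8.39)/2 × 6 = 118.23
  [6→10]: (8.39+3.51)/2 × 4 = 23.8
  [10→12]: (3.51+2.27)/2 × 2 = 5.78
  Sum = 147.81 mg/L·h
k_e = ln2 / t½ = 0.693147 / 3.18 = 0.2180 h^-1
Extrapolated tail: C_last / k_e = 2.27 / 0.218 = 10.413
AUC_0→∞ = 147.81 + 10.413 = 158.223 mg/L·h

AUC = 158 mg/L·h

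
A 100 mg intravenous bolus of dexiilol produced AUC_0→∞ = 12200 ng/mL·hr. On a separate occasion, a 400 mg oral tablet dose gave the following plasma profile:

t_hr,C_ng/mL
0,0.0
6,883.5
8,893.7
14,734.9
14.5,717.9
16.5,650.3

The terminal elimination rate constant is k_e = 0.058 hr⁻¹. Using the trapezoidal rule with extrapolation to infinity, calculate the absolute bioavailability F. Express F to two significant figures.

F = 0.46

Trapezoidal AUC_0→16.5 (oral tablet):
  [0→6]: (0.0+883.5)/2 × 6 = 2650.5
  [6→8]: (883.5+893.7)/2 × 2 = 1777.2
  [8→14]: (893.7+734.9)/2 × 6 = 4885.8
  [14→14.5]: (734.9+717.9)/2 × 0.5 = 363.2
  [14.5→16.5]: (717.9+650.3)/2 × 2 = 1368.2
  Sum = 11044.9 ng/mL·hr
Tail: C_last/k_e = 650.3/0.058 = 11212.069
AUC_0→∞ (oral tablet) = 11044.9 + 11212.069 = 22256.969 ng/mL·hr
F = (AUC_ev/D_ev)/(AUC_iv/D_iv) = (22256.969/400)/(12200/100) = 55.6424/122 = 0.4561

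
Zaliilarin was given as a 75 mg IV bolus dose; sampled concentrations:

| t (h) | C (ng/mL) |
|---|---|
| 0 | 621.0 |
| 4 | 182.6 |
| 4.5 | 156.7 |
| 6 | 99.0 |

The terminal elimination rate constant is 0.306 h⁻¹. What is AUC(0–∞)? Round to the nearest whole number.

Trapezoidal AUC_0→6:
  [0→4]: (621.0+182.6)/2 × 4 = 1607.2
  [4→4.5]: (182.6+156.7)/2 × 0.5 = 84.825
  [4.5→6]: (156.7+99.0)/2 × 1.5 = 191.775
  Sum = 1883.8 ng/mL·h
Extrapolated tail: C_last / k_e = 99.0 / 0.306 = 323.529
AUC_0→∞ = 1883.8 + 323.529 = 2207.329 ng/mL·h

AUC = 2207 ng/mL·h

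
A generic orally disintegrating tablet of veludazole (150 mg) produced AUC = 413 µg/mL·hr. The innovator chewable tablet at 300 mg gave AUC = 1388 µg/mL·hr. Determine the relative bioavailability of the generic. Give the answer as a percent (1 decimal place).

F_rel = (AUC_test/D_test) / (AUC_ref/D_ref)
      = (413/150) / (1388/300)
      = 2.75333 / 4.62667 = 0.5951 = 59.51%

F_rel = 59.5%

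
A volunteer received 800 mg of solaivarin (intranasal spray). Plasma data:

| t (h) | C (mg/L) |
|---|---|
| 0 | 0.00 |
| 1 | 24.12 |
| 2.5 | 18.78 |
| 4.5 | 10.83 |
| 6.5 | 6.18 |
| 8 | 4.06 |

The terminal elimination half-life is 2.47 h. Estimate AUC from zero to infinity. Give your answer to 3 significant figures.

AUC = 113 mg/L·h

Trapezoidal AUC_0→8:
  [0→1]: (0.00+24.12)/2 × 1 = 12.06
  [1→2.5]: (24.12+18.78)/2 × 1.5 = 32.175
  [2.5→4.5]: (18.78+10.83)/2 × 2 = 29.61
  [4.5→6.5]: (10.83+6.18)/2 × 2 = 17.01
  [6.5→8]: (6.18+4.06)/2 × 1.5 = 7.68
  Sum = 98.535 mg/L·h
k_e = ln2 / t½ = 0.693147 / 2.47 = 0.2806 h^-1
Extrapolated tail: C_last / k_e = 4.06 / 0.2806 = 14.469
AUC_0→∞ = 98.535 + 14.469 = 113.004 mg/L·h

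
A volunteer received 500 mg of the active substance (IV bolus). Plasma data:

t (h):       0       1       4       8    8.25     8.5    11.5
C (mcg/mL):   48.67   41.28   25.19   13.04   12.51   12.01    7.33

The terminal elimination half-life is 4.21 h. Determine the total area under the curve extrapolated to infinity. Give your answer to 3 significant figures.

AUC = 301 mcg/mL·h

Trapezoidal AUC_0→11.5:
  [0→1]: (48.67+41.28)/2 × 1 = 44.975
  [1→4]: (41.28+25.19)/2 × 3 = 99.705
  [4→8]: (25.19+13.04)/2 × 4 = 76.46
  [8→8.25]: (13.04+12.51)/2 × 0.25 = 3.19375
  [8.25→8.5]: (12.51+12.01)/2 × 0.25 = 3.065
  [8.5→11.5]: (12.01+7.33)/2 × 3 = 29.01
  Sum = 256.40875 mcg/mL·h
k_e = ln2 / t½ = 0.693147 / 4.21 = 0.1646 h^-1
Extrapolated tail: C_last / k_e = 7.33 / 0.1646 = 44.532
AUC_0→∞ = 256.40875 + 44.532 = 300.94075 mcg/mL·h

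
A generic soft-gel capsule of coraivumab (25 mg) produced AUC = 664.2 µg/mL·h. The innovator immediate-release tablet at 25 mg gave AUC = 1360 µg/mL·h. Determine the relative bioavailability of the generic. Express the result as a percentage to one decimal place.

F_rel = 48.8%

F_rel = (AUC_test/D_test) / (AUC_ref/D_ref)
      = (664.2/25) / (1360/25)
      = 26.568 / 54.4 = 0.4884 = 48.84%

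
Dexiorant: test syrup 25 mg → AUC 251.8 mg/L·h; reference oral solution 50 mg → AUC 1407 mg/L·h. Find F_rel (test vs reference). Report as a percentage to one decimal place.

F_rel = 35.8%

F_rel = (AUC_test/D_test) / (AUC_ref/D_ref)
      = (251.8/25) / (1407/50)
      = 10.072 / 28.14 = 0.3579 = 35.79%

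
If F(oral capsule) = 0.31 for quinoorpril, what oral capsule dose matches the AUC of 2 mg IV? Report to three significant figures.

For equal systemic exposure: F × D_ev = D_iv
D_ev = D_iv / F = 2 / 0.31 = 6.45161 mg

D_oral = 6.45 mg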